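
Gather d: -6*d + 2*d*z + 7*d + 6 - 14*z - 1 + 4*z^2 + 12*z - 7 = d*(2*z + 1) + 4*z^2 - 2*z - 2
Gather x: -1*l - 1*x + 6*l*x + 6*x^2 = -l + 6*x^2 + x*(6*l - 1)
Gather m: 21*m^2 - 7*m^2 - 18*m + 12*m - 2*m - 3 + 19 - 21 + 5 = 14*m^2 - 8*m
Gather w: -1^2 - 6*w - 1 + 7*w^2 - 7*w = 7*w^2 - 13*w - 2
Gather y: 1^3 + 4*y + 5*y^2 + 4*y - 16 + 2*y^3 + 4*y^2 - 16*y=2*y^3 + 9*y^2 - 8*y - 15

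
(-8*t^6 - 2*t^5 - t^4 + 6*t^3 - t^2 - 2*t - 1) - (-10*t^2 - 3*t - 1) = -8*t^6 - 2*t^5 - t^4 + 6*t^3 + 9*t^2 + t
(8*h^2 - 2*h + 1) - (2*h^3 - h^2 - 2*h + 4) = -2*h^3 + 9*h^2 - 3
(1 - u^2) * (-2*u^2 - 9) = 2*u^4 + 7*u^2 - 9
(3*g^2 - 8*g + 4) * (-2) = -6*g^2 + 16*g - 8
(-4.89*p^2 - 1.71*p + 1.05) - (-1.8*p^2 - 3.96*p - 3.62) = -3.09*p^2 + 2.25*p + 4.67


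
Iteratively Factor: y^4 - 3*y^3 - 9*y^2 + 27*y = (y - 3)*(y^3 - 9*y) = y*(y - 3)*(y^2 - 9) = y*(y - 3)^2*(y + 3)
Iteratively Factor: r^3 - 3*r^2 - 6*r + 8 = (r - 4)*(r^2 + r - 2) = (r - 4)*(r + 2)*(r - 1)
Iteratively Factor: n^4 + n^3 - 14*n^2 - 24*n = (n + 3)*(n^3 - 2*n^2 - 8*n) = (n - 4)*(n + 3)*(n^2 + 2*n) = (n - 4)*(n + 2)*(n + 3)*(n)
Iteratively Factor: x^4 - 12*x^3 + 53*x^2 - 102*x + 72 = (x - 3)*(x^3 - 9*x^2 + 26*x - 24) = (x - 4)*(x - 3)*(x^2 - 5*x + 6) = (x - 4)*(x - 3)^2*(x - 2)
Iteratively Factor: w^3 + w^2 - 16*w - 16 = (w + 4)*(w^2 - 3*w - 4) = (w - 4)*(w + 4)*(w + 1)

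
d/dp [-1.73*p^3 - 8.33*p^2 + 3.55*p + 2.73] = -5.19*p^2 - 16.66*p + 3.55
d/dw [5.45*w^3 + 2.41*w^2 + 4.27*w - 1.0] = 16.35*w^2 + 4.82*w + 4.27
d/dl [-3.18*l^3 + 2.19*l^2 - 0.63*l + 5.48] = -9.54*l^2 + 4.38*l - 0.63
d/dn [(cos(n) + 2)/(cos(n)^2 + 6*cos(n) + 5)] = (cos(n)^2 + 4*cos(n) + 7)*sin(n)/(cos(n)^2 + 6*cos(n) + 5)^2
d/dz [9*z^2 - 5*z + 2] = 18*z - 5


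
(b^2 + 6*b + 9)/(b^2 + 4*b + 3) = (b + 3)/(b + 1)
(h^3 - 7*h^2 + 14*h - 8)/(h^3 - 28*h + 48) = (h - 1)/(h + 6)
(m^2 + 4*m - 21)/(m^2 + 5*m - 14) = (m - 3)/(m - 2)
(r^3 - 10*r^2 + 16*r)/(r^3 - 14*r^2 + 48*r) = (r - 2)/(r - 6)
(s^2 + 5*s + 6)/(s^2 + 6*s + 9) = (s + 2)/(s + 3)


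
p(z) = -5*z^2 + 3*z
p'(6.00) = -57.00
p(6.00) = -162.00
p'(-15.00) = 153.00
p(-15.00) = -1170.00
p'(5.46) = -51.60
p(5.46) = -132.68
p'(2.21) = -19.10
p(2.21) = -17.79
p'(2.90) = -26.00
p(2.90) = -33.35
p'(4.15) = -38.50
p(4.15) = -73.66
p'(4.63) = -43.30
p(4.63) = -93.29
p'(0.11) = 1.90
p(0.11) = 0.27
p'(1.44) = -11.40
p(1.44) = -6.05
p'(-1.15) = 14.50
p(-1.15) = -10.06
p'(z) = 3 - 10*z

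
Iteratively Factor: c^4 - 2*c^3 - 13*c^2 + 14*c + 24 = (c + 3)*(c^3 - 5*c^2 + 2*c + 8) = (c - 4)*(c + 3)*(c^2 - c - 2) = (c - 4)*(c - 2)*(c + 3)*(c + 1)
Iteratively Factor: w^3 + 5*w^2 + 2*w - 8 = (w + 4)*(w^2 + w - 2) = (w - 1)*(w + 4)*(w + 2)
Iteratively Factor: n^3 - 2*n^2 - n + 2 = (n - 1)*(n^2 - n - 2) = (n - 1)*(n + 1)*(n - 2)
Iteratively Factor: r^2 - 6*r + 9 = (r - 3)*(r - 3)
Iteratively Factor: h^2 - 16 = (h - 4)*(h + 4)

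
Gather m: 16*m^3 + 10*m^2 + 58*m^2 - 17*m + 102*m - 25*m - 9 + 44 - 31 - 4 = 16*m^3 + 68*m^2 + 60*m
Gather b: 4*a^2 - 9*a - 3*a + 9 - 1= 4*a^2 - 12*a + 8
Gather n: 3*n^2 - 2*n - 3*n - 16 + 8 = 3*n^2 - 5*n - 8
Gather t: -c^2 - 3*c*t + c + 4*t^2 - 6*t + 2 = -c^2 + c + 4*t^2 + t*(-3*c - 6) + 2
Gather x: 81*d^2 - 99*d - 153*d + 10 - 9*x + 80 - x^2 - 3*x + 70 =81*d^2 - 252*d - x^2 - 12*x + 160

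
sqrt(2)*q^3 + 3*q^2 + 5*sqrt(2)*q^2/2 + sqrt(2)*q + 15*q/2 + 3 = (q + 2)*(q + 3*sqrt(2)/2)*(sqrt(2)*q + sqrt(2)/2)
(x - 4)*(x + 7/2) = x^2 - x/2 - 14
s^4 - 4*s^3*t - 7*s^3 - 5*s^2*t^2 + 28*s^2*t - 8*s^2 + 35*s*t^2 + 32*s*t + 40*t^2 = (s - 8)*(s + 1)*(s - 5*t)*(s + t)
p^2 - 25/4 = (p - 5/2)*(p + 5/2)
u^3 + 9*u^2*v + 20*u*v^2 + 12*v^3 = (u + v)*(u + 2*v)*(u + 6*v)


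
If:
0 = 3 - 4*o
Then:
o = 3/4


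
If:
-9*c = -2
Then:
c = 2/9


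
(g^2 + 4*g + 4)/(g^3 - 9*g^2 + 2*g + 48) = (g + 2)/(g^2 - 11*g + 24)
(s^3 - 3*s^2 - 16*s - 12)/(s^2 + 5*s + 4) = (s^2 - 4*s - 12)/(s + 4)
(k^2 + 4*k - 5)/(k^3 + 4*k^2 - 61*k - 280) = (k - 1)/(k^2 - k - 56)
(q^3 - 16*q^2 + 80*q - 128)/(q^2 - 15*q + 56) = (q^2 - 8*q + 16)/(q - 7)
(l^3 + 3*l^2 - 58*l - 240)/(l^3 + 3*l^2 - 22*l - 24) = (l^2 - 3*l - 40)/(l^2 - 3*l - 4)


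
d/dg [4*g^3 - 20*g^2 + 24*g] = 12*g^2 - 40*g + 24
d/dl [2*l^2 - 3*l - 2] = 4*l - 3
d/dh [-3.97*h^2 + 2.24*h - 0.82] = 2.24 - 7.94*h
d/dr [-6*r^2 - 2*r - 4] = -12*r - 2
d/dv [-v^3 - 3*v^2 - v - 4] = -3*v^2 - 6*v - 1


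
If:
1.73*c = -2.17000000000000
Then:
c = -1.25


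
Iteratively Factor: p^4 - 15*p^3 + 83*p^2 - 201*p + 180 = (p - 3)*(p^3 - 12*p^2 + 47*p - 60) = (p - 4)*(p - 3)*(p^2 - 8*p + 15) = (p - 5)*(p - 4)*(p - 3)*(p - 3)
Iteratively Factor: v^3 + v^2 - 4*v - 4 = (v + 2)*(v^2 - v - 2) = (v - 2)*(v + 2)*(v + 1)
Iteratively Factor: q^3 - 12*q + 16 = (q - 2)*(q^2 + 2*q - 8) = (q - 2)*(q + 4)*(q - 2)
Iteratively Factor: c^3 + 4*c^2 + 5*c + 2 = (c + 1)*(c^2 + 3*c + 2) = (c + 1)^2*(c + 2)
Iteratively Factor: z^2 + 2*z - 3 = (z + 3)*(z - 1)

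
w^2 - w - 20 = (w - 5)*(w + 4)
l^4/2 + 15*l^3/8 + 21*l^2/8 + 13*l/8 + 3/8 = (l/2 + 1/2)*(l + 3/4)*(l + 1)^2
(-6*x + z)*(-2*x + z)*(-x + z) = -12*x^3 + 20*x^2*z - 9*x*z^2 + z^3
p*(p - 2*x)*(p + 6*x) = p^3 + 4*p^2*x - 12*p*x^2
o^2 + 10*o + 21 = (o + 3)*(o + 7)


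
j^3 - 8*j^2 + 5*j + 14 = (j - 7)*(j - 2)*(j + 1)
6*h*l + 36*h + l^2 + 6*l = (6*h + l)*(l + 6)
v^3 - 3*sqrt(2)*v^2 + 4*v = v*(v - 2*sqrt(2))*(v - sqrt(2))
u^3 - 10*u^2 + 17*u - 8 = (u - 8)*(u - 1)^2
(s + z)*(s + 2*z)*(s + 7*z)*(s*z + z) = s^4*z + 10*s^3*z^2 + s^3*z + 23*s^2*z^3 + 10*s^2*z^2 + 14*s*z^4 + 23*s*z^3 + 14*z^4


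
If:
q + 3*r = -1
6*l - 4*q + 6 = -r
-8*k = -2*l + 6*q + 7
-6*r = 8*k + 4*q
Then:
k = 121/92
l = -185/46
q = -98/23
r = 25/23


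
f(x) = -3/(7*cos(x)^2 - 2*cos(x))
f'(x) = -3*(14*sin(x)*cos(x) - 2*sin(x))/(7*cos(x)^2 - 2*cos(x))^2 = 6*(sin(x)/cos(x)^2 - 7*tan(x))/(7*cos(x) - 2)^2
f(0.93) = -2.30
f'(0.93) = -8.98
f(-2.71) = -0.40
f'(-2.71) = -0.32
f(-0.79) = -1.46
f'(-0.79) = 3.94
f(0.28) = -0.66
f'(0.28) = -0.46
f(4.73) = 90.77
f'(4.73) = -4815.29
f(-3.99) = -0.68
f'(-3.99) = 1.32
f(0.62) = -1.00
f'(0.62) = -1.81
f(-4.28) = -1.45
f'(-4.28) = 5.01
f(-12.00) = -0.91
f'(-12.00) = -1.45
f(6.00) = -0.66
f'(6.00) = 0.47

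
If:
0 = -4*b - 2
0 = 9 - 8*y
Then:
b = -1/2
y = 9/8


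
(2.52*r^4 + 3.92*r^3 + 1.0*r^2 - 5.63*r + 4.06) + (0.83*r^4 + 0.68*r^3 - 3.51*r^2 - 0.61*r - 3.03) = 3.35*r^4 + 4.6*r^3 - 2.51*r^2 - 6.24*r + 1.03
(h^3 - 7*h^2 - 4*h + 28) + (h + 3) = h^3 - 7*h^2 - 3*h + 31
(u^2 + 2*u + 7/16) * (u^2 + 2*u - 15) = u^4 + 4*u^3 - 169*u^2/16 - 233*u/8 - 105/16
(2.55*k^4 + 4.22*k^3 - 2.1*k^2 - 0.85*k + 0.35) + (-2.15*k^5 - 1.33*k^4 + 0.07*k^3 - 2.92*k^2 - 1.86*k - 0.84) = -2.15*k^5 + 1.22*k^4 + 4.29*k^3 - 5.02*k^2 - 2.71*k - 0.49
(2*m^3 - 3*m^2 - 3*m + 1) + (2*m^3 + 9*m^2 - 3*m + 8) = 4*m^3 + 6*m^2 - 6*m + 9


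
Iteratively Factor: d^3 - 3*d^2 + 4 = (d - 2)*(d^2 - d - 2) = (d - 2)^2*(d + 1)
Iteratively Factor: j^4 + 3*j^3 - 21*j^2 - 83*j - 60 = (j + 3)*(j^3 - 21*j - 20) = (j + 3)*(j + 4)*(j^2 - 4*j - 5) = (j + 1)*(j + 3)*(j + 4)*(j - 5)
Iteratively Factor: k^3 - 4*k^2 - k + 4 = (k - 1)*(k^2 - 3*k - 4) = (k - 4)*(k - 1)*(k + 1)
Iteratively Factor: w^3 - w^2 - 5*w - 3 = (w - 3)*(w^2 + 2*w + 1) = (w - 3)*(w + 1)*(w + 1)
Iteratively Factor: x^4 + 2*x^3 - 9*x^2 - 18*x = (x + 3)*(x^3 - x^2 - 6*x) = x*(x + 3)*(x^2 - x - 6) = x*(x - 3)*(x + 3)*(x + 2)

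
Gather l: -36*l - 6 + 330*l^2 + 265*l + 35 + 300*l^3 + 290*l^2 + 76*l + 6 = 300*l^3 + 620*l^2 + 305*l + 35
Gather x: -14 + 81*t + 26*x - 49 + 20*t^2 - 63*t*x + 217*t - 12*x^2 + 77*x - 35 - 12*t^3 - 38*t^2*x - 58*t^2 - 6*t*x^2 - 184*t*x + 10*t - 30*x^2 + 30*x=-12*t^3 - 38*t^2 + 308*t + x^2*(-6*t - 42) + x*(-38*t^2 - 247*t + 133) - 98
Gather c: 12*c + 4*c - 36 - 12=16*c - 48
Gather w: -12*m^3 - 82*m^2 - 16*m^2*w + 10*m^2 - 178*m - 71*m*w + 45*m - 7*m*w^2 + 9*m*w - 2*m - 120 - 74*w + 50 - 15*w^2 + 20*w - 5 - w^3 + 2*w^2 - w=-12*m^3 - 72*m^2 - 135*m - w^3 + w^2*(-7*m - 13) + w*(-16*m^2 - 62*m - 55) - 75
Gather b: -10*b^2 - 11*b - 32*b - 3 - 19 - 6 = -10*b^2 - 43*b - 28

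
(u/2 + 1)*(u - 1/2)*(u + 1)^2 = u^4/2 + 7*u^3/4 + 3*u^2/2 - u/4 - 1/2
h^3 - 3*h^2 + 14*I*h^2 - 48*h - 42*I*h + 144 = (h - 3)*(h + 6*I)*(h + 8*I)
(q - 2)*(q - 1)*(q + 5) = q^3 + 2*q^2 - 13*q + 10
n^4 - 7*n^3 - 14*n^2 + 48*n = n*(n - 8)*(n - 2)*(n + 3)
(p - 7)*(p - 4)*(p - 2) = p^3 - 13*p^2 + 50*p - 56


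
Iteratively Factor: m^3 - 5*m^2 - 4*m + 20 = (m - 5)*(m^2 - 4) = (m - 5)*(m - 2)*(m + 2)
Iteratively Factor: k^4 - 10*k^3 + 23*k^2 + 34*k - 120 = (k - 5)*(k^3 - 5*k^2 - 2*k + 24) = (k - 5)*(k - 4)*(k^2 - k - 6) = (k - 5)*(k - 4)*(k - 3)*(k + 2)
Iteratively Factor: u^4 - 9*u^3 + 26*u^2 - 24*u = (u - 2)*(u^3 - 7*u^2 + 12*u) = (u - 3)*(u - 2)*(u^2 - 4*u) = (u - 4)*(u - 3)*(u - 2)*(u)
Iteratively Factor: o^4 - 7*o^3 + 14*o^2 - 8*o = (o - 4)*(o^3 - 3*o^2 + 2*o) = o*(o - 4)*(o^2 - 3*o + 2) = o*(o - 4)*(o - 2)*(o - 1)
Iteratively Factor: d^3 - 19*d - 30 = (d + 3)*(d^2 - 3*d - 10) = (d + 2)*(d + 3)*(d - 5)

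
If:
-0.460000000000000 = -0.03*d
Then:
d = 15.33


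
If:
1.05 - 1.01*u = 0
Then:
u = 1.04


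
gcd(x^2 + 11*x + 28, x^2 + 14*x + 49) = x + 7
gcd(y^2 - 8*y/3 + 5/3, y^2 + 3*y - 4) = y - 1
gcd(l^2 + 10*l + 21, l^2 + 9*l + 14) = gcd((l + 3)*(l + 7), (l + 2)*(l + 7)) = l + 7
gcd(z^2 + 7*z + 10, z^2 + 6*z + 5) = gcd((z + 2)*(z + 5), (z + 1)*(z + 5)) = z + 5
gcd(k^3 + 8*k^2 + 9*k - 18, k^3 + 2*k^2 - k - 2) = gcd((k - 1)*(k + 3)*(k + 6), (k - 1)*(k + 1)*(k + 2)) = k - 1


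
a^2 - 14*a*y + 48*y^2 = (a - 8*y)*(a - 6*y)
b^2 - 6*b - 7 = (b - 7)*(b + 1)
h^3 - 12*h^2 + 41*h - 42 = (h - 7)*(h - 3)*(h - 2)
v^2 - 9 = (v - 3)*(v + 3)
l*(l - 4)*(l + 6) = l^3 + 2*l^2 - 24*l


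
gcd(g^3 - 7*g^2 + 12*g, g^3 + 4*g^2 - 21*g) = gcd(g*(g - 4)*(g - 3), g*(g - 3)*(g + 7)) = g^2 - 3*g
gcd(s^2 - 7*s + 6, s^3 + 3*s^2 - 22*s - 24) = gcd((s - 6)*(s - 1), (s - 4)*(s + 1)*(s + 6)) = 1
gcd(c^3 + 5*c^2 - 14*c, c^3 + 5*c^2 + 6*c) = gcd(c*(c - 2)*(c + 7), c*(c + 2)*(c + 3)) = c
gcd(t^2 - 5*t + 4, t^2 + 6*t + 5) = 1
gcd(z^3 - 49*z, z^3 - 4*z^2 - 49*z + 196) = z^2 - 49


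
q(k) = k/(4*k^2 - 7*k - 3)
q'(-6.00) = 0.00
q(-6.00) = -0.03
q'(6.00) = -0.01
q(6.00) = 0.06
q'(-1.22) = -0.07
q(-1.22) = -0.11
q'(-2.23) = -0.02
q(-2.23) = -0.07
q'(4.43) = -0.04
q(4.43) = 0.10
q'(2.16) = -73.63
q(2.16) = 3.98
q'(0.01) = -0.32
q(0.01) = -0.00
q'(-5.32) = -0.01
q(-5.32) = -0.04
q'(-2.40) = -0.02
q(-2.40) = -0.07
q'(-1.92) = -0.03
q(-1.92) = -0.08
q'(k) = k*(7 - 8*k)/(4*k^2 - 7*k - 3)^2 + 1/(4*k^2 - 7*k - 3)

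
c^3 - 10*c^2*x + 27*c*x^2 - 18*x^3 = (c - 6*x)*(c - 3*x)*(c - x)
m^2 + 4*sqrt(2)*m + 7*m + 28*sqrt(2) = (m + 7)*(m + 4*sqrt(2))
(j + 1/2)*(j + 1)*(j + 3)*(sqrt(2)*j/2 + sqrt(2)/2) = sqrt(2)*j^4/2 + 11*sqrt(2)*j^3/4 + 19*sqrt(2)*j^2/4 + 13*sqrt(2)*j/4 + 3*sqrt(2)/4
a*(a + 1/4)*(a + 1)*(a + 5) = a^4 + 25*a^3/4 + 13*a^2/2 + 5*a/4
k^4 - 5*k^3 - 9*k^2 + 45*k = k*(k - 5)*(k - 3)*(k + 3)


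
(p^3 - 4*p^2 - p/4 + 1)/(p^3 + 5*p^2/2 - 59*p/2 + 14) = (p + 1/2)/(p + 7)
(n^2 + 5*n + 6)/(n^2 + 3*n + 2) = (n + 3)/(n + 1)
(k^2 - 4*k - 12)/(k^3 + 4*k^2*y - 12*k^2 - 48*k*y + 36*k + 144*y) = (k + 2)/(k^2 + 4*k*y - 6*k - 24*y)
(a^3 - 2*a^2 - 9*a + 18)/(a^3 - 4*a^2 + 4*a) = (a^2 - 9)/(a*(a - 2))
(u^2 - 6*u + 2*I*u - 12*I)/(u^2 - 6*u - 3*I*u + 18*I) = (u + 2*I)/(u - 3*I)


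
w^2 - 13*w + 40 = (w - 8)*(w - 5)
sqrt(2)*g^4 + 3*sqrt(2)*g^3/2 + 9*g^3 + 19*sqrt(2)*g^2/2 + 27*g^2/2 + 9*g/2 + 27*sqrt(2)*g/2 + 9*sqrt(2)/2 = (g + 1/2)*(g + 3*sqrt(2)/2)*(g + 3*sqrt(2))*(sqrt(2)*g + sqrt(2))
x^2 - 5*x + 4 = (x - 4)*(x - 1)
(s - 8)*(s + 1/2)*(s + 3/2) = s^3 - 6*s^2 - 61*s/4 - 6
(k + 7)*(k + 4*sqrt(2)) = k^2 + 4*sqrt(2)*k + 7*k + 28*sqrt(2)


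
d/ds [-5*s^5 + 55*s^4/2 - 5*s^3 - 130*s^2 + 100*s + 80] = -25*s^4 + 110*s^3 - 15*s^2 - 260*s + 100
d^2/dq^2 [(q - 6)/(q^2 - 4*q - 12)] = 2/(q^3 + 6*q^2 + 12*q + 8)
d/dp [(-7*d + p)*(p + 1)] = -7*d + 2*p + 1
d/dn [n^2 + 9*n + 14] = 2*n + 9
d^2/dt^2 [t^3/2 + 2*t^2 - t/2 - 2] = 3*t + 4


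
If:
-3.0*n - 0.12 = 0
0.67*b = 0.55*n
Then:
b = -0.03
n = -0.04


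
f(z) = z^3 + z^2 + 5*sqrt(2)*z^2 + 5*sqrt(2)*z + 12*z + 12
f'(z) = 3*z^2 + 2*z + 10*sqrt(2)*z + 5*sqrt(2) + 12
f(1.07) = 42.87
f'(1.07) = 39.78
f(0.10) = 13.99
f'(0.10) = 20.72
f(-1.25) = -1.18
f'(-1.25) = 3.58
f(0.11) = 14.20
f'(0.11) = 20.88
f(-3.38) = 1.13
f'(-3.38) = -1.22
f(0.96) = 38.63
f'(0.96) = 37.33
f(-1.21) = -1.03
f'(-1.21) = 3.93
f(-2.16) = -1.61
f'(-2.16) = -1.80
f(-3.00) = 0.43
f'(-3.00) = -2.36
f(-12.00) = -782.62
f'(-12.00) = 257.37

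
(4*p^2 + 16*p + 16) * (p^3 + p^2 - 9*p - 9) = 4*p^5 + 20*p^4 - 4*p^3 - 164*p^2 - 288*p - 144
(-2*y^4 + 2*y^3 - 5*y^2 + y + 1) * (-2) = 4*y^4 - 4*y^3 + 10*y^2 - 2*y - 2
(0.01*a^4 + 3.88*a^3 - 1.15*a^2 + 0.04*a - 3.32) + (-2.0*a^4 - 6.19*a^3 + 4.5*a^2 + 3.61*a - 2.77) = -1.99*a^4 - 2.31*a^3 + 3.35*a^2 + 3.65*a - 6.09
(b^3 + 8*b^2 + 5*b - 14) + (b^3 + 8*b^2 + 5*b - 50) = 2*b^3 + 16*b^2 + 10*b - 64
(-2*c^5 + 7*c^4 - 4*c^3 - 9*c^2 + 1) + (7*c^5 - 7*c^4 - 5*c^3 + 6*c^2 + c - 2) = 5*c^5 - 9*c^3 - 3*c^2 + c - 1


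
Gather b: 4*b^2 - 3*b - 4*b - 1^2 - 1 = 4*b^2 - 7*b - 2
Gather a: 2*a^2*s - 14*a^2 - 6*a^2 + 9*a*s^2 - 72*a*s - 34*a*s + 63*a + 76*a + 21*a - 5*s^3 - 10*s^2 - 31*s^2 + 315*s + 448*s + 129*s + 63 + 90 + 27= a^2*(2*s - 20) + a*(9*s^2 - 106*s + 160) - 5*s^3 - 41*s^2 + 892*s + 180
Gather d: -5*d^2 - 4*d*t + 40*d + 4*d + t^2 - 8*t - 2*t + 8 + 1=-5*d^2 + d*(44 - 4*t) + t^2 - 10*t + 9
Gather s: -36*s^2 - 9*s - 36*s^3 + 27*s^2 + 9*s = -36*s^3 - 9*s^2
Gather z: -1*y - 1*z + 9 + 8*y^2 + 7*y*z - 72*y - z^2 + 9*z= 8*y^2 - 73*y - z^2 + z*(7*y + 8) + 9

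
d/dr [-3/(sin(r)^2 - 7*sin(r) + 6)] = 3*(2*sin(r) - 7)*cos(r)/(sin(r)^2 - 7*sin(r) + 6)^2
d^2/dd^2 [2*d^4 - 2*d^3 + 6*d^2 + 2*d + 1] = 24*d^2 - 12*d + 12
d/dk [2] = 0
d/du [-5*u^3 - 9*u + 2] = -15*u^2 - 9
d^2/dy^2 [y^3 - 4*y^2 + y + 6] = 6*y - 8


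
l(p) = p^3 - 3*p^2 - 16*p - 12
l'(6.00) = 56.00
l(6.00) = 0.00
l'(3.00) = -7.00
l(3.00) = -60.00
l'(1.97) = -16.18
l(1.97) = -47.52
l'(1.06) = -18.99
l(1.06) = -31.14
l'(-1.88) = 5.88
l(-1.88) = 0.83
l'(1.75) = -17.31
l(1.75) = -43.83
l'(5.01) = 29.24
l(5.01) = -41.71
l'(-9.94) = 340.05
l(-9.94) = -1131.48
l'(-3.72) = 47.84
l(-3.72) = -45.47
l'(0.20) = -17.08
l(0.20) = -15.31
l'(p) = 3*p^2 - 6*p - 16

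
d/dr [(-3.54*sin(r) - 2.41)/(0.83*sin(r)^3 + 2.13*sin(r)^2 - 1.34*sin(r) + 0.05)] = (5.8764*sin(r)^3 + 13.5411*sin(r)^2 + 10.2666*sin(r) - 3.4064)*cos(r)/(0.6889*sin(r)^6 + 3.5358*sin(r)^5 + 2.3125*sin(r)^4 - 5.6254*sin(r)^3 + 2.0086*sin(r)^2 - 0.134*sin(r) + 0.0025)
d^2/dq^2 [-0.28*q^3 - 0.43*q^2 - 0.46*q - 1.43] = -1.68*q - 0.86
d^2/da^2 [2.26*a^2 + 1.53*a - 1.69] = 4.52000000000000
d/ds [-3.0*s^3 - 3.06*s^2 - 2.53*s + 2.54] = -9.0*s^2 - 6.12*s - 2.53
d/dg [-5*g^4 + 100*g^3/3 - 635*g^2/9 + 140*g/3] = -20*g^3 + 100*g^2 - 1270*g/9 + 140/3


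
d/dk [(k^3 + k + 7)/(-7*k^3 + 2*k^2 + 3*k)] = (2*k^4 + 20*k^3 + 145*k^2 - 28*k - 21)/(k^2*(49*k^4 - 28*k^3 - 38*k^2 + 12*k + 9))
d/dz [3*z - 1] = 3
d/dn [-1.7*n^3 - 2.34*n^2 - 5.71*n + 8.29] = -5.1*n^2 - 4.68*n - 5.71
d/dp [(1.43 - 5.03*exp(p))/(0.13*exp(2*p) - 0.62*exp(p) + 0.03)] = (0.6539*exp(2*p) - 0.3718*exp(p) + 0.7357)*exp(p)/(0.0169*exp(4*p) - 0.1612*exp(3*p) + 0.3922*exp(2*p) - 0.0372*exp(p) + 0.0009)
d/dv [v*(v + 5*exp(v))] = v*(5*exp(v) + 1) + v + 5*exp(v)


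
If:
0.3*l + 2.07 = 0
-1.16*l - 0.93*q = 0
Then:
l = -6.90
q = 8.61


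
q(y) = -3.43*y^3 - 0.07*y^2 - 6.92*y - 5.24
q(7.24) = -1360.71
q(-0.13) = -4.33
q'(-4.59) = -223.07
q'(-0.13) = -7.08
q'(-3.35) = -121.93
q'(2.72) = -83.43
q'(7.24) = -547.31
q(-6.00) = 774.64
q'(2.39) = -66.03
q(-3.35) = 146.11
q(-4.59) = 356.74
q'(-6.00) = -376.52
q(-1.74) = 24.66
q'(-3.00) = -99.11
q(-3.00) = 107.50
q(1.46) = -26.17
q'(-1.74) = -37.83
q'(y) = -10.29*y^2 - 0.14*y - 6.92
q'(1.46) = -29.06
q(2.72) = -93.60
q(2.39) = -69.00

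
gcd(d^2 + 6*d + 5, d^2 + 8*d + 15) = d + 5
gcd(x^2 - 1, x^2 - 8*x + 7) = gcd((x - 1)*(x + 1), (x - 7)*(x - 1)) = x - 1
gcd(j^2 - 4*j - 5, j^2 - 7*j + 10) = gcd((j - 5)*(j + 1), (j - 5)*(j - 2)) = j - 5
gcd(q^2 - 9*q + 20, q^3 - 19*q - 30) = q - 5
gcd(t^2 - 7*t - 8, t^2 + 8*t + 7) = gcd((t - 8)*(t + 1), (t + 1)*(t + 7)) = t + 1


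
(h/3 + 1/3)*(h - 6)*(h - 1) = h^3/3 - 2*h^2 - h/3 + 2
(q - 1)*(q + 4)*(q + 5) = q^3 + 8*q^2 + 11*q - 20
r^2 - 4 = (r - 2)*(r + 2)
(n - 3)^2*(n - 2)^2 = n^4 - 10*n^3 + 37*n^2 - 60*n + 36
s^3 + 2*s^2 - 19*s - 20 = (s - 4)*(s + 1)*(s + 5)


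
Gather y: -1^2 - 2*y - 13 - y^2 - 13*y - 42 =-y^2 - 15*y - 56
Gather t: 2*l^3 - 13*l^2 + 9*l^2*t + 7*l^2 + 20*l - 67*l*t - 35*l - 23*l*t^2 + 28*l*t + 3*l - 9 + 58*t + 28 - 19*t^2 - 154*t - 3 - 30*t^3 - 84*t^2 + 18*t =2*l^3 - 6*l^2 - 12*l - 30*t^3 + t^2*(-23*l - 103) + t*(9*l^2 - 39*l - 78) + 16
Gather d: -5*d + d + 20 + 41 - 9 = 52 - 4*d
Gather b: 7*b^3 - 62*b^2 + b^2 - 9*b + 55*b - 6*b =7*b^3 - 61*b^2 + 40*b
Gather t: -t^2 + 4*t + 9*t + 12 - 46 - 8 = -t^2 + 13*t - 42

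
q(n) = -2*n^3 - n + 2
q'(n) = -6*n^2 - 1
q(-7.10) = 724.92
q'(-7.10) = -303.46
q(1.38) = -4.64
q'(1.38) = -12.43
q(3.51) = -88.00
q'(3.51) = -74.92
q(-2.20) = 25.50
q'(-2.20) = -30.04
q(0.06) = 1.94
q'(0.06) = -1.02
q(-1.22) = 6.85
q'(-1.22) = -9.93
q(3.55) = -91.03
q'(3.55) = -76.62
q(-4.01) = 134.97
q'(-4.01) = -97.48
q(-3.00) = 59.00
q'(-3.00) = -55.00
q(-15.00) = 6767.00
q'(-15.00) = -1351.00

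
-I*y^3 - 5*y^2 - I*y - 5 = (y - 5*I)*(y - I)*(-I*y + 1)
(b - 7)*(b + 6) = b^2 - b - 42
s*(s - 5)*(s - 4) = s^3 - 9*s^2 + 20*s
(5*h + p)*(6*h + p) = 30*h^2 + 11*h*p + p^2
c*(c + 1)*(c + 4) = c^3 + 5*c^2 + 4*c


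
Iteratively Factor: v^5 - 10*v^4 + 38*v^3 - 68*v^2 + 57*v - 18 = (v - 3)*(v^4 - 7*v^3 + 17*v^2 - 17*v + 6) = (v - 3)*(v - 1)*(v^3 - 6*v^2 + 11*v - 6) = (v - 3)*(v - 1)^2*(v^2 - 5*v + 6) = (v - 3)^2*(v - 1)^2*(v - 2)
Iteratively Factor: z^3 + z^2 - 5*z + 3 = (z - 1)*(z^2 + 2*z - 3) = (z - 1)*(z + 3)*(z - 1)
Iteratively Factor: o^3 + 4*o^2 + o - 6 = (o + 3)*(o^2 + o - 2) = (o + 2)*(o + 3)*(o - 1)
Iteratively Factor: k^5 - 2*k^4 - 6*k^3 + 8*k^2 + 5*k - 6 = (k - 1)*(k^4 - k^3 - 7*k^2 + k + 6) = (k - 1)^2*(k^3 - 7*k - 6) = (k - 1)^2*(k + 1)*(k^2 - k - 6) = (k - 1)^2*(k + 1)*(k + 2)*(k - 3)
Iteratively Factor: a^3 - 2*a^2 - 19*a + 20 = (a - 5)*(a^2 + 3*a - 4) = (a - 5)*(a + 4)*(a - 1)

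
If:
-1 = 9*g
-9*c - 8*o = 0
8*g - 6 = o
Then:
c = 496/81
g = -1/9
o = -62/9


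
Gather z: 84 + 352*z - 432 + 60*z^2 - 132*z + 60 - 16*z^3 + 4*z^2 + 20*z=-16*z^3 + 64*z^2 + 240*z - 288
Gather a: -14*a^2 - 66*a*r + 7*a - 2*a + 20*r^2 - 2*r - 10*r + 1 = -14*a^2 + a*(5 - 66*r) + 20*r^2 - 12*r + 1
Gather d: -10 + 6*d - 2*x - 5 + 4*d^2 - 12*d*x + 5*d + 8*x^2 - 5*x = 4*d^2 + d*(11 - 12*x) + 8*x^2 - 7*x - 15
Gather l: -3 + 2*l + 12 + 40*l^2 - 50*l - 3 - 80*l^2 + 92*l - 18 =-40*l^2 + 44*l - 12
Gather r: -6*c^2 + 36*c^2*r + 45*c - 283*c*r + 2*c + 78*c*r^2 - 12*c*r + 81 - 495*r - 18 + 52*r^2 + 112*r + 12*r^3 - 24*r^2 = -6*c^2 + 47*c + 12*r^3 + r^2*(78*c + 28) + r*(36*c^2 - 295*c - 383) + 63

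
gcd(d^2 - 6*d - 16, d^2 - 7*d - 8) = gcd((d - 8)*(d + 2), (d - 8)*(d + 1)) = d - 8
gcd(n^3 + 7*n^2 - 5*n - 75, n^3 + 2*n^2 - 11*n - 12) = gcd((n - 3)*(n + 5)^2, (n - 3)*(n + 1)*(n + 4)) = n - 3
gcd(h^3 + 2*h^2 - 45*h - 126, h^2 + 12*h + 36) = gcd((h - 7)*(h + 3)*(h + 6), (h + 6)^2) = h + 6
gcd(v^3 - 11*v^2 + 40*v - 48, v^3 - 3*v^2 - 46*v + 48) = 1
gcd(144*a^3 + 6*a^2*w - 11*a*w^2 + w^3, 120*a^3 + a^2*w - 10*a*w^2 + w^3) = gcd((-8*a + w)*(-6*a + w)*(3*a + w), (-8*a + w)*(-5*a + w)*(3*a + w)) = -24*a^2 - 5*a*w + w^2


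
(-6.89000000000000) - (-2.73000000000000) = -4.16000000000000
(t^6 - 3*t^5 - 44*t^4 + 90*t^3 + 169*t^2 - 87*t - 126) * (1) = t^6 - 3*t^5 - 44*t^4 + 90*t^3 + 169*t^2 - 87*t - 126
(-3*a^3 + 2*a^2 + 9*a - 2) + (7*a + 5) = -3*a^3 + 2*a^2 + 16*a + 3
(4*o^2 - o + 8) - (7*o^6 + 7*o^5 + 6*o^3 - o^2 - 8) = -7*o^6 - 7*o^5 - 6*o^3 + 5*o^2 - o + 16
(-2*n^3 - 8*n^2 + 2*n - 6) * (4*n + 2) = -8*n^4 - 36*n^3 - 8*n^2 - 20*n - 12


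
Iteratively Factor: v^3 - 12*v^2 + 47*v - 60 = (v - 5)*(v^2 - 7*v + 12) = (v - 5)*(v - 4)*(v - 3)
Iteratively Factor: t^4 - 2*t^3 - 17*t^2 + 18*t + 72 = (t + 2)*(t^3 - 4*t^2 - 9*t + 36) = (t - 3)*(t + 2)*(t^2 - t - 12) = (t - 3)*(t + 2)*(t + 3)*(t - 4)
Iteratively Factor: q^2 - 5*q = (q)*(q - 5)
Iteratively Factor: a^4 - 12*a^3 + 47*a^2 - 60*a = (a - 4)*(a^3 - 8*a^2 + 15*a) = (a - 5)*(a - 4)*(a^2 - 3*a) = (a - 5)*(a - 4)*(a - 3)*(a)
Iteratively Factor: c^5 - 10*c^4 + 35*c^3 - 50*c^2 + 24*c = (c - 1)*(c^4 - 9*c^3 + 26*c^2 - 24*c) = (c - 2)*(c - 1)*(c^3 - 7*c^2 + 12*c) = (c - 3)*(c - 2)*(c - 1)*(c^2 - 4*c) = (c - 4)*(c - 3)*(c - 2)*(c - 1)*(c)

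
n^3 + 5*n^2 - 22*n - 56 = (n - 4)*(n + 2)*(n + 7)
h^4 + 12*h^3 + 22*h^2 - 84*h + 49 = (h - 1)^2*(h + 7)^2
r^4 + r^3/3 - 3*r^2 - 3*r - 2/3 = (r - 2)*(r + 1/3)*(r + 1)^2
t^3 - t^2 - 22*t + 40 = (t - 4)*(t - 2)*(t + 5)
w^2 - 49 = (w - 7)*(w + 7)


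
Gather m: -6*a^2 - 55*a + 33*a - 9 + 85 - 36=-6*a^2 - 22*a + 40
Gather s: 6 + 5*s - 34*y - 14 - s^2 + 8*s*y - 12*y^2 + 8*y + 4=-s^2 + s*(8*y + 5) - 12*y^2 - 26*y - 4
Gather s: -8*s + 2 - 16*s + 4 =6 - 24*s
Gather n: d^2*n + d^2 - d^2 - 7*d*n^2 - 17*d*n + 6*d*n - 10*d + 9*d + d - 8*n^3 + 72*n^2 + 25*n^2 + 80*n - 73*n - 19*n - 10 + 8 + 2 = -8*n^3 + n^2*(97 - 7*d) + n*(d^2 - 11*d - 12)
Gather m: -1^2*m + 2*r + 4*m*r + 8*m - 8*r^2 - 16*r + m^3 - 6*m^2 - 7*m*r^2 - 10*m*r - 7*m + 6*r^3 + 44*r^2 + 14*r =m^3 - 6*m^2 + m*(-7*r^2 - 6*r) + 6*r^3 + 36*r^2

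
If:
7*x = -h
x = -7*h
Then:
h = 0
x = 0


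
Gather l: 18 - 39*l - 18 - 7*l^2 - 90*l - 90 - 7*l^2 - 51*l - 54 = -14*l^2 - 180*l - 144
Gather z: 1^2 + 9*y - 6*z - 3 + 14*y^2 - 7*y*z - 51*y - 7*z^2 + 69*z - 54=14*y^2 - 42*y - 7*z^2 + z*(63 - 7*y) - 56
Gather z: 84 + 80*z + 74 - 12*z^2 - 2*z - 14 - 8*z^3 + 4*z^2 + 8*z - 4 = -8*z^3 - 8*z^2 + 86*z + 140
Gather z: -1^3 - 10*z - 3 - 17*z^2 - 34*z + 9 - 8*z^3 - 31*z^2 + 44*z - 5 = -8*z^3 - 48*z^2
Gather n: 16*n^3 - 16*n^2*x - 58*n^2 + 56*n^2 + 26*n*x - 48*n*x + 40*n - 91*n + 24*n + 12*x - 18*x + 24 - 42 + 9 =16*n^3 + n^2*(-16*x - 2) + n*(-22*x - 27) - 6*x - 9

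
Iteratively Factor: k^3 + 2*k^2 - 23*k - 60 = (k + 4)*(k^2 - 2*k - 15) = (k + 3)*(k + 4)*(k - 5)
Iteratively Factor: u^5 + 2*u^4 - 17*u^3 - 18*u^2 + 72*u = (u - 2)*(u^4 + 4*u^3 - 9*u^2 - 36*u) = (u - 2)*(u + 4)*(u^3 - 9*u) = u*(u - 2)*(u + 4)*(u^2 - 9) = u*(u - 2)*(u + 3)*(u + 4)*(u - 3)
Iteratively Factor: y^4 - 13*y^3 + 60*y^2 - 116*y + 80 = (y - 2)*(y^3 - 11*y^2 + 38*y - 40) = (y - 2)^2*(y^2 - 9*y + 20) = (y - 4)*(y - 2)^2*(y - 5)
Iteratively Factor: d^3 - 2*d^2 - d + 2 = (d - 1)*(d^2 - d - 2) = (d - 2)*(d - 1)*(d + 1)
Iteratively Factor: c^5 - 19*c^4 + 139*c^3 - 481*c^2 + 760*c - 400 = (c - 5)*(c^4 - 14*c^3 + 69*c^2 - 136*c + 80) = (c - 5)*(c - 1)*(c^3 - 13*c^2 + 56*c - 80) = (c - 5)*(c - 4)*(c - 1)*(c^2 - 9*c + 20) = (c - 5)*(c - 4)^2*(c - 1)*(c - 5)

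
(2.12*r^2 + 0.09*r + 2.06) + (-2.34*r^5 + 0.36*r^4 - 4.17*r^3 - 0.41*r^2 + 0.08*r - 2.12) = -2.34*r^5 + 0.36*r^4 - 4.17*r^3 + 1.71*r^2 + 0.17*r - 0.0600000000000001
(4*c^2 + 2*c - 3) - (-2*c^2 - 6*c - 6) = 6*c^2 + 8*c + 3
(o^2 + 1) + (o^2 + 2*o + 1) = 2*o^2 + 2*o + 2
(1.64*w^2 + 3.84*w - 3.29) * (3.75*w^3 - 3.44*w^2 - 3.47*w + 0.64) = 6.15*w^5 + 8.7584*w^4 - 31.2379*w^3 - 0.957599999999999*w^2 + 13.8739*w - 2.1056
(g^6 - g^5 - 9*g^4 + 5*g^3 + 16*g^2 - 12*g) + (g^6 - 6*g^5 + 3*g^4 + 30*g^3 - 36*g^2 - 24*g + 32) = 2*g^6 - 7*g^5 - 6*g^4 + 35*g^3 - 20*g^2 - 36*g + 32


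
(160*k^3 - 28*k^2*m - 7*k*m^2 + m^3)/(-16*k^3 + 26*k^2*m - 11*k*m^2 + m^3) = (-20*k^2 + k*m + m^2)/(2*k^2 - 3*k*m + m^2)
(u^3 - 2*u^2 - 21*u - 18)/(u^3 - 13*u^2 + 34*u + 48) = (u + 3)/(u - 8)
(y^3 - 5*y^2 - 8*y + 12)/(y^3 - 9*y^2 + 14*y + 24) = (y^2 + y - 2)/(y^2 - 3*y - 4)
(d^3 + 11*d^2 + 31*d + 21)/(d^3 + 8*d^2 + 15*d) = (d^2 + 8*d + 7)/(d*(d + 5))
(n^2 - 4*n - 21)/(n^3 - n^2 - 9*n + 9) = (n - 7)/(n^2 - 4*n + 3)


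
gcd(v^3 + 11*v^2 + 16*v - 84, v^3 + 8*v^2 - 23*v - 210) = v^2 + 13*v + 42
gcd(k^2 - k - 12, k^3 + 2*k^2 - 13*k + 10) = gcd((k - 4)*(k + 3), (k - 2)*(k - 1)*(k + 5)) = 1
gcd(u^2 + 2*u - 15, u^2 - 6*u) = 1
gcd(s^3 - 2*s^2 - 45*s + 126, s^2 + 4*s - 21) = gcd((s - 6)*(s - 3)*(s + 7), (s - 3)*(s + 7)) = s^2 + 4*s - 21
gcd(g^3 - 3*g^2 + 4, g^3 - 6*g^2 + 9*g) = 1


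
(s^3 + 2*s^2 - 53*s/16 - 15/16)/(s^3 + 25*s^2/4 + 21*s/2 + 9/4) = (s - 5/4)/(s + 3)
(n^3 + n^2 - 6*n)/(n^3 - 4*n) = (n + 3)/(n + 2)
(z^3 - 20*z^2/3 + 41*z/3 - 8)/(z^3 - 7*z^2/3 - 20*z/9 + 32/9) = 3*(z - 3)/(3*z + 4)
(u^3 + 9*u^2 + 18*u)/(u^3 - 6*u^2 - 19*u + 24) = u*(u + 6)/(u^2 - 9*u + 8)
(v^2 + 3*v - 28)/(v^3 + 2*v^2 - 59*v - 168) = (v - 4)/(v^2 - 5*v - 24)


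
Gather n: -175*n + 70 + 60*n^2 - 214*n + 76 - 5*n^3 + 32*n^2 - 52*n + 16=-5*n^3 + 92*n^2 - 441*n + 162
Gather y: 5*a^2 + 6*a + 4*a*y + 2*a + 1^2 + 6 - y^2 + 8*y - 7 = 5*a^2 + 8*a - y^2 + y*(4*a + 8)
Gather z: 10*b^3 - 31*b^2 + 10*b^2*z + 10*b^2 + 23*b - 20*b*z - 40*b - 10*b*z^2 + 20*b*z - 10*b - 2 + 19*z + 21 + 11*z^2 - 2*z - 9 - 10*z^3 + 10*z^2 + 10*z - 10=10*b^3 - 21*b^2 - 27*b - 10*z^3 + z^2*(21 - 10*b) + z*(10*b^2 + 27)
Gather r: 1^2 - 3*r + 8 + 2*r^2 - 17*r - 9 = 2*r^2 - 20*r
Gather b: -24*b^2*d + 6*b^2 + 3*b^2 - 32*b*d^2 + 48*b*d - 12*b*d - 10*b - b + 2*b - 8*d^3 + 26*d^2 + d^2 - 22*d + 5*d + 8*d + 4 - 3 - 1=b^2*(9 - 24*d) + b*(-32*d^2 + 36*d - 9) - 8*d^3 + 27*d^2 - 9*d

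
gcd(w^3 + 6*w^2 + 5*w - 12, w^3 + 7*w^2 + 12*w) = w^2 + 7*w + 12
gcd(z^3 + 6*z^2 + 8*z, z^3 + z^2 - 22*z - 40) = z^2 + 6*z + 8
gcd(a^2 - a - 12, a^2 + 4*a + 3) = a + 3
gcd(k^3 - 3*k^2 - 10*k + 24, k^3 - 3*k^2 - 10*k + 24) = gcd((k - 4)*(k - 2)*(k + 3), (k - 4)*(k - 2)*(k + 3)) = k^3 - 3*k^2 - 10*k + 24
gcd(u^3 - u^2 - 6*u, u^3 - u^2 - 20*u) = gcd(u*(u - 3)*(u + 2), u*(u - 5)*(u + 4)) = u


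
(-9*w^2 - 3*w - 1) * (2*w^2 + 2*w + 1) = -18*w^4 - 24*w^3 - 17*w^2 - 5*w - 1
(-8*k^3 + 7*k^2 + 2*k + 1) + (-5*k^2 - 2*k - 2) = -8*k^3 + 2*k^2 - 1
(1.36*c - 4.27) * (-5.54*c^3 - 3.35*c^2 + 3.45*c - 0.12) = -7.5344*c^4 + 19.0998*c^3 + 18.9965*c^2 - 14.8947*c + 0.5124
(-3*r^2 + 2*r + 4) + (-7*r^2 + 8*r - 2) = -10*r^2 + 10*r + 2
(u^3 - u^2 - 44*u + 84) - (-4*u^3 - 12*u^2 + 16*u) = 5*u^3 + 11*u^2 - 60*u + 84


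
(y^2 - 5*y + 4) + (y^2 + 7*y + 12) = 2*y^2 + 2*y + 16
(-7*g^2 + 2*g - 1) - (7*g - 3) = -7*g^2 - 5*g + 2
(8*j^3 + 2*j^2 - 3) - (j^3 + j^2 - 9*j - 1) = 7*j^3 + j^2 + 9*j - 2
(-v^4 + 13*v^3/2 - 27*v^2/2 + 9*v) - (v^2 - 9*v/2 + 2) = -v^4 + 13*v^3/2 - 29*v^2/2 + 27*v/2 - 2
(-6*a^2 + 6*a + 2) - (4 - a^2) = -5*a^2 + 6*a - 2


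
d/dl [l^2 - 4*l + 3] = 2*l - 4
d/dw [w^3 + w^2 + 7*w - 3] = 3*w^2 + 2*w + 7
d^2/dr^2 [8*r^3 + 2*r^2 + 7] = 48*r + 4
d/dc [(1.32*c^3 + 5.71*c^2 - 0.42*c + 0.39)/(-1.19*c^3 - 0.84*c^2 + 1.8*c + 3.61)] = (5.6861*c^4 + 3.7524*c^3 + 25.6131*c^2 + 41.8814*c - 2.2182)/(1.4161*c^6 + 1.9992*c^5 - 3.5784*c^4 - 11.6158*c^3 - 2.8248*c^2 + 12.996*c + 13.0321)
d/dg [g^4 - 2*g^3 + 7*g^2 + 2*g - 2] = 4*g^3 - 6*g^2 + 14*g + 2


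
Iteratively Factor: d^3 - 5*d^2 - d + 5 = (d - 5)*(d^2 - 1) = (d - 5)*(d + 1)*(d - 1)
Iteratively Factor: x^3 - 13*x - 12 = (x - 4)*(x^2 + 4*x + 3) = (x - 4)*(x + 1)*(x + 3)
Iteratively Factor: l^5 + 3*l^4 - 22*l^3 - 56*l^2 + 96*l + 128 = (l - 2)*(l^4 + 5*l^3 - 12*l^2 - 80*l - 64) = (l - 4)*(l - 2)*(l^3 + 9*l^2 + 24*l + 16) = (l - 4)*(l - 2)*(l + 1)*(l^2 + 8*l + 16) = (l - 4)*(l - 2)*(l + 1)*(l + 4)*(l + 4)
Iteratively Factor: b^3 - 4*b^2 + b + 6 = (b - 3)*(b^2 - b - 2) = (b - 3)*(b - 2)*(b + 1)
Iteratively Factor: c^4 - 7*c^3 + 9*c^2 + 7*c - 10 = (c - 2)*(c^3 - 5*c^2 - c + 5) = (c - 2)*(c + 1)*(c^2 - 6*c + 5) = (c - 2)*(c - 1)*(c + 1)*(c - 5)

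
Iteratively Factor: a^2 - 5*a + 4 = (a - 4)*(a - 1)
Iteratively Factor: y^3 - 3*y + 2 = (y - 1)*(y^2 + y - 2) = (y - 1)^2*(y + 2)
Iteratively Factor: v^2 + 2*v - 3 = (v + 3)*(v - 1)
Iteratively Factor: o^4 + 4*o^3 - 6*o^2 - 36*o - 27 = (o + 3)*(o^3 + o^2 - 9*o - 9) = (o + 1)*(o + 3)*(o^2 - 9) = (o + 1)*(o + 3)^2*(o - 3)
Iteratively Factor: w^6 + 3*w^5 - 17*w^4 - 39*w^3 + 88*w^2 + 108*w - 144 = (w - 2)*(w^5 + 5*w^4 - 7*w^3 - 53*w^2 - 18*w + 72) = (w - 2)*(w + 2)*(w^4 + 3*w^3 - 13*w^2 - 27*w + 36) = (w - 3)*(w - 2)*(w + 2)*(w^3 + 6*w^2 + 5*w - 12) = (w - 3)*(w - 2)*(w + 2)*(w + 3)*(w^2 + 3*w - 4) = (w - 3)*(w - 2)*(w - 1)*(w + 2)*(w + 3)*(w + 4)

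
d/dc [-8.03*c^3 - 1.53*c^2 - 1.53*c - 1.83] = -24.09*c^2 - 3.06*c - 1.53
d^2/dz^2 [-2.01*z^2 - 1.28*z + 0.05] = -4.02000000000000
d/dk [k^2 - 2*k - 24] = 2*k - 2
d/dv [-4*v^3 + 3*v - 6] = 3 - 12*v^2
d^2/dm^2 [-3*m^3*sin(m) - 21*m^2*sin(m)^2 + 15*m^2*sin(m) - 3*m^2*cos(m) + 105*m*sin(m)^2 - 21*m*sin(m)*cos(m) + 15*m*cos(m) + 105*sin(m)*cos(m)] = 3*m^3*sin(m) - 15*sqrt(2)*m^2*sin(m + pi/4) - 42*m^2*cos(2*m) - 6*m*sin(m) - 42*m*sin(2*m) + 45*m*cos(m) + 210*m*cos(2*m) - 6*cos(m) - 21*cos(2*m) - 21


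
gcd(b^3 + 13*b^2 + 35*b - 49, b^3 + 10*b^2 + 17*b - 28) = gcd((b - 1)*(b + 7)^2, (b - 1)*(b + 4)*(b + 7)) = b^2 + 6*b - 7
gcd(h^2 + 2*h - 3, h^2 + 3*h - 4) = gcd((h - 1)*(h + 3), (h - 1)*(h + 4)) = h - 1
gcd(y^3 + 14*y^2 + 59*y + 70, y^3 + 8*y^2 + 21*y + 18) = y + 2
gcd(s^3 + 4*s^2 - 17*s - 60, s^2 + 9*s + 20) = s + 5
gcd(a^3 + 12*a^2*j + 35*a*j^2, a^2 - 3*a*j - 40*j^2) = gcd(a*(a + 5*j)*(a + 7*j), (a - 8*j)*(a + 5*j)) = a + 5*j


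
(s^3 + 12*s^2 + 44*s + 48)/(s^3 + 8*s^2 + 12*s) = (s + 4)/s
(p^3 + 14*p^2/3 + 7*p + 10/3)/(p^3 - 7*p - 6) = (p + 5/3)/(p - 3)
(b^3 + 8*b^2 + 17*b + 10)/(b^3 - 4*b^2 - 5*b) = (b^2 + 7*b + 10)/(b*(b - 5))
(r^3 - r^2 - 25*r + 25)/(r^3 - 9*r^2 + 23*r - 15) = (r + 5)/(r - 3)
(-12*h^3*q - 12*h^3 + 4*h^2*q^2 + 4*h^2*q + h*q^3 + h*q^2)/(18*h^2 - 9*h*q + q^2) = h*(-12*h^2*q - 12*h^2 + 4*h*q^2 + 4*h*q + q^3 + q^2)/(18*h^2 - 9*h*q + q^2)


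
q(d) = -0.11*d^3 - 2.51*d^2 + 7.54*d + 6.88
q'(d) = -0.33*d^2 - 5.02*d + 7.54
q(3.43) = -1.23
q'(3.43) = -13.56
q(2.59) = 7.66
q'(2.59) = -7.68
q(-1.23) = -5.99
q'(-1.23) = 13.22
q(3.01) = 3.83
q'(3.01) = -10.56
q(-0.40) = 3.47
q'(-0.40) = 9.50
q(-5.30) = -87.21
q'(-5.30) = 24.88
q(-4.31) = -63.44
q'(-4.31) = 23.05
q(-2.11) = -19.17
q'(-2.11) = 16.66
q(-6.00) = -104.96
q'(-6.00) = 25.78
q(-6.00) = -104.96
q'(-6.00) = 25.78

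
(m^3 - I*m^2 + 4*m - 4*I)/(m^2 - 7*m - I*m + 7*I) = (m^2 + 4)/(m - 7)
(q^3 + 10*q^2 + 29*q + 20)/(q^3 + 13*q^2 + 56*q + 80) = (q + 1)/(q + 4)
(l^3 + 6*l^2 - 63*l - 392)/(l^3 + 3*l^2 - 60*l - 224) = (l + 7)/(l + 4)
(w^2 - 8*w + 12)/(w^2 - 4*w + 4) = (w - 6)/(w - 2)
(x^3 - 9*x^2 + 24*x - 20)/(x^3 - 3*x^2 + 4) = (x - 5)/(x + 1)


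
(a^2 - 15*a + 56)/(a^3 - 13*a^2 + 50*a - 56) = (a - 8)/(a^2 - 6*a + 8)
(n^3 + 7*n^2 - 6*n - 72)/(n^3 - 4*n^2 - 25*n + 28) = (n^2 + 3*n - 18)/(n^2 - 8*n + 7)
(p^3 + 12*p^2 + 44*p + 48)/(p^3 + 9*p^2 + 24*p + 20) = (p^2 + 10*p + 24)/(p^2 + 7*p + 10)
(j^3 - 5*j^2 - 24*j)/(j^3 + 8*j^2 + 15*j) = (j - 8)/(j + 5)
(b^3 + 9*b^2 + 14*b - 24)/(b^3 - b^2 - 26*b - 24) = (b^2 + 5*b - 6)/(b^2 - 5*b - 6)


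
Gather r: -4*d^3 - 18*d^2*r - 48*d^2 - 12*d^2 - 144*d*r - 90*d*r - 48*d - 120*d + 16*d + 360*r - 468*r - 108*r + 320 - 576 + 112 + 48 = -4*d^3 - 60*d^2 - 152*d + r*(-18*d^2 - 234*d - 216) - 96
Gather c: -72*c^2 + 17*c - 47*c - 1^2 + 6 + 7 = -72*c^2 - 30*c + 12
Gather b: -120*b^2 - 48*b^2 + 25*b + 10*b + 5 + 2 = -168*b^2 + 35*b + 7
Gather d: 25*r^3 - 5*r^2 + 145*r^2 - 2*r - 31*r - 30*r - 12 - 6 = 25*r^3 + 140*r^2 - 63*r - 18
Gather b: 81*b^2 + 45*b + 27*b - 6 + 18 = 81*b^2 + 72*b + 12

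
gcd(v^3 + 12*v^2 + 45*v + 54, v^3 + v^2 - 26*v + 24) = v + 6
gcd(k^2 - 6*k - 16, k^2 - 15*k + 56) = k - 8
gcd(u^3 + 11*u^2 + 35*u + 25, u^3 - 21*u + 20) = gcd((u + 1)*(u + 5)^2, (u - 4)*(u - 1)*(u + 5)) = u + 5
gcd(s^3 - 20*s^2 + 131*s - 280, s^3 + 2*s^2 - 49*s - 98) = s - 7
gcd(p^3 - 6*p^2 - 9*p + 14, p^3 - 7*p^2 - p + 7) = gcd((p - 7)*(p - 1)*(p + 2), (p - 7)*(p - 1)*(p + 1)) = p^2 - 8*p + 7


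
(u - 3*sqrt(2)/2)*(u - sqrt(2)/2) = u^2 - 2*sqrt(2)*u + 3/2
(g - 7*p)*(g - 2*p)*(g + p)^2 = g^4 - 7*g^3*p - 3*g^2*p^2 + 19*g*p^3 + 14*p^4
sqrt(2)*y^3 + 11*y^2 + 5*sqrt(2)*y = y*(y + 5*sqrt(2))*(sqrt(2)*y + 1)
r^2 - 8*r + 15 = (r - 5)*(r - 3)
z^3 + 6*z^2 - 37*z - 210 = (z - 6)*(z + 5)*(z + 7)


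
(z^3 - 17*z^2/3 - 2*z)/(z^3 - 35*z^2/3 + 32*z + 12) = z/(z - 6)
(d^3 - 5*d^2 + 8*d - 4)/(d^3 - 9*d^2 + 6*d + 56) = (d^3 - 5*d^2 + 8*d - 4)/(d^3 - 9*d^2 + 6*d + 56)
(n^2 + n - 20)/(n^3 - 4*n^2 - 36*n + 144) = (n + 5)/(n^2 - 36)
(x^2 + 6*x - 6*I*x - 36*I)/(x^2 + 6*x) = (x - 6*I)/x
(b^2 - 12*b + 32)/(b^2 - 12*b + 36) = (b^2 - 12*b + 32)/(b^2 - 12*b + 36)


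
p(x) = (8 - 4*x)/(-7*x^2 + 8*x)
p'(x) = (8 - 4*x)*(14*x - 8)/(-7*x^2 + 8*x)^2 - 4/(-7*x^2 + 8*x)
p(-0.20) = -4.68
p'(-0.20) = -24.76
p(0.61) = 2.44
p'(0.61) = -1.18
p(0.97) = 3.51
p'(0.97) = 13.28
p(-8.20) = -0.08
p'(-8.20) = -0.01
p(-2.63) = -0.27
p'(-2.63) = -0.11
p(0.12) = 8.75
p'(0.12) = -69.03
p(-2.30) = -0.31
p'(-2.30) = -0.15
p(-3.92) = -0.17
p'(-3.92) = -0.05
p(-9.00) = -0.07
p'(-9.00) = -0.00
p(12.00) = 0.04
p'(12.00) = 0.00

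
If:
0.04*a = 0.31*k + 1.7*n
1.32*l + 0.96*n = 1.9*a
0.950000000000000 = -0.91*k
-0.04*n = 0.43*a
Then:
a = -0.02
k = -1.04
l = -0.16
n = 0.19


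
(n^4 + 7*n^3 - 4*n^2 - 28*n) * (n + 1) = n^5 + 8*n^4 + 3*n^3 - 32*n^2 - 28*n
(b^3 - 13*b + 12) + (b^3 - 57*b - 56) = 2*b^3 - 70*b - 44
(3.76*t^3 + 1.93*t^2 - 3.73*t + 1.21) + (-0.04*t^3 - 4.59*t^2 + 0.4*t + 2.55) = 3.72*t^3 - 2.66*t^2 - 3.33*t + 3.76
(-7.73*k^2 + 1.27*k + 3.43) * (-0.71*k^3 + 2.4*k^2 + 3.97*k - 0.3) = 5.4883*k^5 - 19.4537*k^4 - 30.0754*k^3 + 15.5929*k^2 + 13.2361*k - 1.029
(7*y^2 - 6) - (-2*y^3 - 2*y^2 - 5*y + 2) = 2*y^3 + 9*y^2 + 5*y - 8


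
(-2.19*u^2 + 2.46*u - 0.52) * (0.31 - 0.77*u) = 1.6863*u^3 - 2.5731*u^2 + 1.163*u - 0.1612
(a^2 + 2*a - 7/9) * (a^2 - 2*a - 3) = a^4 - 70*a^2/9 - 40*a/9 + 7/3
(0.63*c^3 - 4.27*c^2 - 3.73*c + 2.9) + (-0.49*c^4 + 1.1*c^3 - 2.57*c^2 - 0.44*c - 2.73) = -0.49*c^4 + 1.73*c^3 - 6.84*c^2 - 4.17*c + 0.17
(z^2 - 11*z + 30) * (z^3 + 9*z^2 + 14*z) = z^5 - 2*z^4 - 55*z^3 + 116*z^2 + 420*z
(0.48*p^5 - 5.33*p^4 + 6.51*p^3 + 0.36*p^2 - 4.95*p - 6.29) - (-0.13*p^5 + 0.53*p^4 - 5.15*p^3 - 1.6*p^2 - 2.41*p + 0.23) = 0.61*p^5 - 5.86*p^4 + 11.66*p^3 + 1.96*p^2 - 2.54*p - 6.52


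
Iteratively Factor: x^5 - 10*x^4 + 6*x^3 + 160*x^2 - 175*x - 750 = (x + 3)*(x^4 - 13*x^3 + 45*x^2 + 25*x - 250) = (x - 5)*(x + 3)*(x^3 - 8*x^2 + 5*x + 50) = (x - 5)*(x + 2)*(x + 3)*(x^2 - 10*x + 25) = (x - 5)^2*(x + 2)*(x + 3)*(x - 5)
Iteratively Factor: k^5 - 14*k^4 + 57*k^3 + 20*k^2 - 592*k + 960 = (k - 4)*(k^4 - 10*k^3 + 17*k^2 + 88*k - 240) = (k - 4)*(k + 3)*(k^3 - 13*k^2 + 56*k - 80) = (k - 5)*(k - 4)*(k + 3)*(k^2 - 8*k + 16) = (k - 5)*(k - 4)^2*(k + 3)*(k - 4)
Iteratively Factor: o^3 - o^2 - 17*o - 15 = (o - 5)*(o^2 + 4*o + 3) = (o - 5)*(o + 1)*(o + 3)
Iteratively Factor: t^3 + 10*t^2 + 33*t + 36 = (t + 3)*(t^2 + 7*t + 12) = (t + 3)*(t + 4)*(t + 3)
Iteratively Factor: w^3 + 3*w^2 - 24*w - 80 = (w + 4)*(w^2 - w - 20) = (w + 4)^2*(w - 5)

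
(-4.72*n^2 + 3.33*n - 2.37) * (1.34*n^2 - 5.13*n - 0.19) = -6.3248*n^4 + 28.6758*n^3 - 19.3619*n^2 + 11.5254*n + 0.4503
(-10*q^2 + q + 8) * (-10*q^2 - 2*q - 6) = 100*q^4 + 10*q^3 - 22*q^2 - 22*q - 48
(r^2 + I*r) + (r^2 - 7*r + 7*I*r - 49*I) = 2*r^2 - 7*r + 8*I*r - 49*I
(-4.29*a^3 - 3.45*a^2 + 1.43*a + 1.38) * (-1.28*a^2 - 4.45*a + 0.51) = 5.4912*a^5 + 23.5065*a^4 + 11.3342*a^3 - 9.8894*a^2 - 5.4117*a + 0.7038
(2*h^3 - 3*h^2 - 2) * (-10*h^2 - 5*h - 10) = -20*h^5 + 20*h^4 - 5*h^3 + 50*h^2 + 10*h + 20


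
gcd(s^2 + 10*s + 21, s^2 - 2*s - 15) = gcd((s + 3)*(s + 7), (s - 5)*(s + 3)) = s + 3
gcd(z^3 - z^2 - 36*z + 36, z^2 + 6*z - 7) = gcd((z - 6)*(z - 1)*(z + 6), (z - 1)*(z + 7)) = z - 1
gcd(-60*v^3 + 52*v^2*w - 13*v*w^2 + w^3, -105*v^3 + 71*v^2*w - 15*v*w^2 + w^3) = 5*v - w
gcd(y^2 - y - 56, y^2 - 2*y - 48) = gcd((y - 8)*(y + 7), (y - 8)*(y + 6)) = y - 8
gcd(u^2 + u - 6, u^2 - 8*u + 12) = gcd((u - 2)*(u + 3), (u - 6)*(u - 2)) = u - 2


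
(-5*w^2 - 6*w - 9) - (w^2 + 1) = -6*w^2 - 6*w - 10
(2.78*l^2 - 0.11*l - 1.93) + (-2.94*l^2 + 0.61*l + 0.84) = -0.16*l^2 + 0.5*l - 1.09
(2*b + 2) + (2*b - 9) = 4*b - 7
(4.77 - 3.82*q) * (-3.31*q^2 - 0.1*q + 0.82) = 12.6442*q^3 - 15.4067*q^2 - 3.6094*q + 3.9114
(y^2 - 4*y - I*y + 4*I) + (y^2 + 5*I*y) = 2*y^2 - 4*y + 4*I*y + 4*I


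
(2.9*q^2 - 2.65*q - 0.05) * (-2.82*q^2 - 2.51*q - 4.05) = -8.178*q^4 + 0.194*q^3 - 4.9525*q^2 + 10.858*q + 0.2025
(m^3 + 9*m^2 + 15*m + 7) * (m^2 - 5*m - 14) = m^5 + 4*m^4 - 44*m^3 - 194*m^2 - 245*m - 98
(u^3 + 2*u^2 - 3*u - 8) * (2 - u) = -u^4 + 7*u^2 + 2*u - 16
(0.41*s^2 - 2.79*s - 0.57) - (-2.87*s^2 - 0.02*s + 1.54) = 3.28*s^2 - 2.77*s - 2.11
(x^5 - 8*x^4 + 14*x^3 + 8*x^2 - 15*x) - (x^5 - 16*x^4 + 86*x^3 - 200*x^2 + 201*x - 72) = 8*x^4 - 72*x^3 + 208*x^2 - 216*x + 72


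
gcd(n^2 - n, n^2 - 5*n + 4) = n - 1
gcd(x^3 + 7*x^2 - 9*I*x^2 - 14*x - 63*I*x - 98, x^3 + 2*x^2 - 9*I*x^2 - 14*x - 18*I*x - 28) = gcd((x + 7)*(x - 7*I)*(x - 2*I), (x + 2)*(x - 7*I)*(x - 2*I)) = x^2 - 9*I*x - 14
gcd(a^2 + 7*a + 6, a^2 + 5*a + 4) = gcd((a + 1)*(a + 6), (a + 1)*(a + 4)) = a + 1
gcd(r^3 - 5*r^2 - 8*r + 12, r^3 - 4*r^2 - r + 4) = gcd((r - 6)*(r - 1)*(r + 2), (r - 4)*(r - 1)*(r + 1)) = r - 1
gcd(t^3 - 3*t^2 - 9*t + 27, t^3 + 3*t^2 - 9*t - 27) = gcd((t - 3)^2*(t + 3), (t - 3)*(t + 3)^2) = t^2 - 9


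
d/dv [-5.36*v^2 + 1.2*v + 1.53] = 1.2 - 10.72*v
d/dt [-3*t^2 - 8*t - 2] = -6*t - 8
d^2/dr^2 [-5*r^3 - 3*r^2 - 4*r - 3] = -30*r - 6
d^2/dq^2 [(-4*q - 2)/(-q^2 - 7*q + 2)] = 4*((2*q + 1)*(2*q + 7)^2 - 3*(2*q + 5)*(q^2 + 7*q - 2))/(q^2 + 7*q - 2)^3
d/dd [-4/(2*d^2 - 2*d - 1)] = 8*(2*d - 1)/(-2*d^2 + 2*d + 1)^2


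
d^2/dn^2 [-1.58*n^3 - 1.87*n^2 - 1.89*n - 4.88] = -9.48*n - 3.74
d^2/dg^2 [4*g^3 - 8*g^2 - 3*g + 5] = 24*g - 16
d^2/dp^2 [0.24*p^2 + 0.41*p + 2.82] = 0.480000000000000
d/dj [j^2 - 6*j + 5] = 2*j - 6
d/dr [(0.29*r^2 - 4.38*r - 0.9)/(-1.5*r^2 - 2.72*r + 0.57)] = (-7.3588*r^2 - 2.3694*r - 4.9446)/(2.25*r^4 + 8.16*r^3 + 5.6884*r^2 - 3.1008*r + 0.3249)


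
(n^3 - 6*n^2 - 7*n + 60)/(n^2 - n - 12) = n - 5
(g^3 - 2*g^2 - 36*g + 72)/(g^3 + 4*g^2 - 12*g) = (g - 6)/g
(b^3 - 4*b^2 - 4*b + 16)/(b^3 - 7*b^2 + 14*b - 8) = (b + 2)/(b - 1)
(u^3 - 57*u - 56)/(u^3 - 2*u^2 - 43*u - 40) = (u + 7)/(u + 5)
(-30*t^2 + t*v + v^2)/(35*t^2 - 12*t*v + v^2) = (-6*t - v)/(7*t - v)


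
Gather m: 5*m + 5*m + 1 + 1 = 10*m + 2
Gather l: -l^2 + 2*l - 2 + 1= -l^2 + 2*l - 1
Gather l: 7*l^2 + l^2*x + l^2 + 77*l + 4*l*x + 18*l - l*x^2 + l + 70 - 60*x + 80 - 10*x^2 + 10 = l^2*(x + 8) + l*(-x^2 + 4*x + 96) - 10*x^2 - 60*x + 160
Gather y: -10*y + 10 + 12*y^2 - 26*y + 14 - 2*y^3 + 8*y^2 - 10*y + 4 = -2*y^3 + 20*y^2 - 46*y + 28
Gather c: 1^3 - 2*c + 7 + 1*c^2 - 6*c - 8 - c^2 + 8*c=0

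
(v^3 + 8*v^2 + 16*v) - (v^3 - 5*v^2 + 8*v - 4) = 13*v^2 + 8*v + 4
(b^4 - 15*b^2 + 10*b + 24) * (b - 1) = b^5 - b^4 - 15*b^3 + 25*b^2 + 14*b - 24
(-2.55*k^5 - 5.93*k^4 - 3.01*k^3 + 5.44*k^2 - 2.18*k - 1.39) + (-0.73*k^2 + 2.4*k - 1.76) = -2.55*k^5 - 5.93*k^4 - 3.01*k^3 + 4.71*k^2 + 0.22*k - 3.15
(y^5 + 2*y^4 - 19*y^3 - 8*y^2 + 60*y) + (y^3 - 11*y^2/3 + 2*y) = y^5 + 2*y^4 - 18*y^3 - 35*y^2/3 + 62*y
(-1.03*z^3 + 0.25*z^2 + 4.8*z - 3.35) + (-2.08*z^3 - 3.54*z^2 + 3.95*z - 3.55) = -3.11*z^3 - 3.29*z^2 + 8.75*z - 6.9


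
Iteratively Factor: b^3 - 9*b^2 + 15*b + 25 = (b - 5)*(b^2 - 4*b - 5) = (b - 5)^2*(b + 1)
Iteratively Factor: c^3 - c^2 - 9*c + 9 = (c - 1)*(c^2 - 9) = (c - 3)*(c - 1)*(c + 3)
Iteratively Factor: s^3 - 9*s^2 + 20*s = (s - 4)*(s^2 - 5*s) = (s - 5)*(s - 4)*(s)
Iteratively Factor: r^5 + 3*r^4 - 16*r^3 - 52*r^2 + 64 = (r + 4)*(r^4 - r^3 - 12*r^2 - 4*r + 16) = (r - 1)*(r + 4)*(r^3 - 12*r - 16) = (r - 1)*(r + 2)*(r + 4)*(r^2 - 2*r - 8) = (r - 1)*(r + 2)^2*(r + 4)*(r - 4)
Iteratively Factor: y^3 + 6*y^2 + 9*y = (y + 3)*(y^2 + 3*y) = (y + 3)^2*(y)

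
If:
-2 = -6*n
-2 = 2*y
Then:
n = 1/3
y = -1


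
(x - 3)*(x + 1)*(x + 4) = x^3 + 2*x^2 - 11*x - 12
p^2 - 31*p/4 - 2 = (p - 8)*(p + 1/4)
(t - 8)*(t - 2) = t^2 - 10*t + 16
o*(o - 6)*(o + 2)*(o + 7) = o^4 + 3*o^3 - 40*o^2 - 84*o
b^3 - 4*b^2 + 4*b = b*(b - 2)^2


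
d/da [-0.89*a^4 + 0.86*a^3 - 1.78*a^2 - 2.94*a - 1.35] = -3.56*a^3 + 2.58*a^2 - 3.56*a - 2.94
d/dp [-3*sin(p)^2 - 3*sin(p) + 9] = -3*sin(2*p) - 3*cos(p)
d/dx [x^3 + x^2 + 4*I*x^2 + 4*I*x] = 3*x^2 + x*(2 + 8*I) + 4*I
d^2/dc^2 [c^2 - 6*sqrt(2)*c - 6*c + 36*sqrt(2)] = 2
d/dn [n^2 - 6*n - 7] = 2*n - 6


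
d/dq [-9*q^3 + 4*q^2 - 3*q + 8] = -27*q^2 + 8*q - 3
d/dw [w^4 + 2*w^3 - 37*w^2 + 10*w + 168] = 4*w^3 + 6*w^2 - 74*w + 10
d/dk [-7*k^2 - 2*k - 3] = -14*k - 2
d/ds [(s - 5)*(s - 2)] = 2*s - 7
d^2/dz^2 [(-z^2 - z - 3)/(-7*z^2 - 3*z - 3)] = 4*(14*z^3 + 189*z^2 + 63*z - 18)/(343*z^6 + 441*z^5 + 630*z^4 + 405*z^3 + 270*z^2 + 81*z + 27)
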